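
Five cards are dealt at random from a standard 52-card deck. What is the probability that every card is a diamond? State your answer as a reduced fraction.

There are C(52,5) = 2598960 possible 5-card hands.
Hands that are all diamonds: C(13,5) = 1287.
Probability = 1287/2598960 = 33/66640.

33/66640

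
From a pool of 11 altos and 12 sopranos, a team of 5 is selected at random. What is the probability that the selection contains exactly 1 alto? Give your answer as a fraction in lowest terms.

Total number of selections: C(23,5) = 33649.
Selections with exactly 1 alto: choose 1 of the 11 altos and 4 of the 12 sopranos, C(11,1)·C(12,4) = 11·495 = 5445.
Probability = 5445/33649 = 495/3059.

495/3059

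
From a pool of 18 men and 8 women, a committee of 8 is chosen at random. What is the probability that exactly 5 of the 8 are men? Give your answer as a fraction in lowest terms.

There are C(26,8) = 1562275 ways to choose 8 from 26.
Selections with exactly 5 men: choose 5 of the 18 men and 3 of the 8 women, C(18,5)·C(8,3) = 8568·56 = 479808.
Probability = 479808/1562275.

479808/1562275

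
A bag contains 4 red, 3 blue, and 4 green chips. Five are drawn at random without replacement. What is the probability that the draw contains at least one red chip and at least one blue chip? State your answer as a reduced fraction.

5/6

There are C(11,5) = 462 possible draws.
By inclusion-exclusion on the complements, draws missing all red or all blue: C(7,5) + C(8,5) − C(4,5) = 21 + 56 − 0 = 77.
So draws with at least one of each: 462 − 77 = 385, probability 385/462 = 5/6.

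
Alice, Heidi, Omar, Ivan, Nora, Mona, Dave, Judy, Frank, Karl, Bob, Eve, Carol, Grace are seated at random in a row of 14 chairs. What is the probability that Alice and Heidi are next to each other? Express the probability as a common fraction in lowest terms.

There are 14! = 87178291200 arrangements.
Treat Alice and Heidi as a block: 13! arrangements of the blocks × 2 orders within the block = 2·6227020800 = 12454041600.
Probability = 12454041600/87178291200 = 1/7.

1/7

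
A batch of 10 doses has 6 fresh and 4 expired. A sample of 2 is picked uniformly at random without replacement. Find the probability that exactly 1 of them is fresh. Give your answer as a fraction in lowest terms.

There are C(10,2) = 45 ways to choose 2 from 10.
Selections with exactly 1 fresh: choose 1 of the 6 fresh and 1 of the 4 expired, C(6,1)·C(4,1) = 6·4 = 24.
Probability = 24/45 = 8/15.

8/15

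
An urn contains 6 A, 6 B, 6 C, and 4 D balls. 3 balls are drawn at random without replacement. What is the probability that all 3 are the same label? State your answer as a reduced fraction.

There are C(22,3) = 1540 ways to draw 3 balls.
All same label: C(6,3) + C(6,3) + C(6,3) + C(4,3) = 20 + 20 + 20 + 4 = 64.
Probability = 64/1540 = 16/385.

16/385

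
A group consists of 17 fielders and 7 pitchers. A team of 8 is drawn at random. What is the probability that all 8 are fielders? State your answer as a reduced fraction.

There are C(24,8) = 735471 possible selections.
Selections with all fielders: C(17,8) = 24310.
Probability = 24310/735471 = 130/3933.

130/3933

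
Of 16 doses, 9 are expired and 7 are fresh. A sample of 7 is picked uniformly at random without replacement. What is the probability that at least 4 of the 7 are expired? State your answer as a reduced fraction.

Total selections: C(16,7) = 11440.
Favorable selections (at least 4 expired): C(9,4)·C(7,3) + C(9,5)·C(7,2) + C(9,6)·C(7,1) + C(9,7)·C(7,0) = 4410 + 2646 + 588 + 36 = 7680.
Probability = 7680/11440 = 96/143.

96/143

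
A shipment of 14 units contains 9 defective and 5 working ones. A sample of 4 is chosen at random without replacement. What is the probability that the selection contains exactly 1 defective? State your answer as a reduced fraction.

90/1001

The sample space is all 4-subsets of the 14: C(14,4) = 1001.
Selections with exactly 1 defective: choose 1 of the 9 defective and 3 of the 5 working, C(9,1)·C(5,3) = 9·10 = 90.
Probability = 90/1001.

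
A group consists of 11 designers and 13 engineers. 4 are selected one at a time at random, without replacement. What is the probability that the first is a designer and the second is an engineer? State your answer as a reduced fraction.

143/552

Multiply the conditional probabilities at each draw: 11/24 · 13/23 = 143/552.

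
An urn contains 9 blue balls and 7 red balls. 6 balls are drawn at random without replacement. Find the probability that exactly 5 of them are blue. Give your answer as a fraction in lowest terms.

63/572

The sample space is all 6-subsets of the 16: C(16,6) = 8008.
Selections with exactly 5 blue: choose 5 of the 9 blue and 1 of the 7 red, C(9,5)·C(7,1) = 126·7 = 882.
Probability = 882/8008 = 63/572.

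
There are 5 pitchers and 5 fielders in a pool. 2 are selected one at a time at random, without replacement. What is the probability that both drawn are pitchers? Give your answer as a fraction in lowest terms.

Multiply the conditional probabilities at each draw: 5/10 · 4/9 = 20/90 = 2/9.

2/9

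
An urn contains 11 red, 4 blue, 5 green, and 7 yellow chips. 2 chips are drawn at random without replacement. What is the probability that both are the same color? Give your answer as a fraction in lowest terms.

There are C(27,2) = 351 ways to draw 2 chips.
All same color: C(11,2) + C(4,2) + C(5,2) + C(7,2) = 55 + 6 + 10 + 21 = 92.
Probability = 92/351.

92/351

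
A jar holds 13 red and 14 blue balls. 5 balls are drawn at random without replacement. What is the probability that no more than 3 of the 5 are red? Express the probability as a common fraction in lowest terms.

5341/6210

There are C(27,5) = 80730 ways to choose the 5.
Count the complement (more than 3 red): C(13,4)·C(14,1) + C(13,5)·C(14,0) = 10010 + 1287 = 11297.
Probability = 1 − 11297/80730 = 69433/80730 = 5341/6210.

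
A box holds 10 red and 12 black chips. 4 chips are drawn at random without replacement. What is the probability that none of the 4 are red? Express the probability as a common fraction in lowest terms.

There are C(22,4) = 7315 possible selections.
Selections with no red (all black): C(12,4) = 495.
Probability = 495/7315 = 9/133.

9/133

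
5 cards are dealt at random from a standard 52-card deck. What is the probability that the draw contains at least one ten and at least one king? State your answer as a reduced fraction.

There are C(52,5) = 2598960 possible draws.
By inclusion-exclusion on the complements, draws missing all tens or all kings: C(48,5) + C(48,5) − C(44,5) = 1712304 + 1712304 − 1086008 = 2338600.
So draws with at least one of each: 2598960 − 2338600 = 260360, probability 260360/2598960 = 6509/64974.

6509/64974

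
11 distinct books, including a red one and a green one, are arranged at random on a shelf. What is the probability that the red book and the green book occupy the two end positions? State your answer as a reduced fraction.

There are 11! = 39916800 arrangements.
Place the red book and the green book at the ends in 2 ways, arrange the remaining 9 in 9! = 362880 ways: 2·362880 = 725760.
Probability = 725760/39916800 = 1/55.

1/55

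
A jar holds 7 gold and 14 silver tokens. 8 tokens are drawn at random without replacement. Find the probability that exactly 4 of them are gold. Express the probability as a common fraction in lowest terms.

1001/5814

Total number of selections: C(21,8) = 203490.
Selections with exactly 4 gold: choose 4 of the 7 gold and 4 of the 14 silver, C(7,4)·C(14,4) = 35·1001 = 35035.
Probability = 35035/203490 = 1001/5814.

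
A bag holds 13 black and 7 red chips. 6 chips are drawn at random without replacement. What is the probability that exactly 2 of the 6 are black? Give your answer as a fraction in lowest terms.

91/1292

The sample space is all 6-subsets of the 20: C(20,6) = 38760.
Selections with exactly 2 black: choose 2 of the 13 black and 4 of the 7 red, C(13,2)·C(7,4) = 78·35 = 2730.
Probability = 2730/38760 = 91/1292.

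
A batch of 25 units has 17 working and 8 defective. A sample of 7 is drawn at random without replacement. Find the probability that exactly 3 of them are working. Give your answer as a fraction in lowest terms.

476/4807

Total number of selections: C(25,7) = 480700.
Selections with exactly 3 working: choose 3 of the 17 working and 4 of the 8 defective, C(17,3)·C(8,4) = 680·70 = 47600.
Probability = 47600/480700 = 476/4807.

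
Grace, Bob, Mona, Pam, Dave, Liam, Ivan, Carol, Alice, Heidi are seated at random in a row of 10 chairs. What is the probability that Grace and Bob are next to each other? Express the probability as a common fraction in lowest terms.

There are 10! = 3628800 arrangements.
Treat Grace and Bob as a block: 9! arrangements of the blocks × 2 orders within the block = 2·362880 = 725760.
Probability = 725760/3628800 = 1/5.

1/5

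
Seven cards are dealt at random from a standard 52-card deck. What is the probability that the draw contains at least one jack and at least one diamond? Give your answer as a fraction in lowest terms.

There are C(52,7) = 133784560 possible draws.
By inclusion-exclusion on the complements, draws missing all jacks or all diamonds: C(48,7) + C(39,7) − C(36,7) = 73629072 + 15380937 − 8347680 = 80662329.
So draws with at least one of each: 133784560 − 80662329 = 53122231, probability 53122231/133784560.

53122231/133784560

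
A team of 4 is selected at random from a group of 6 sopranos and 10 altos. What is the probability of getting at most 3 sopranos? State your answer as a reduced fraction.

There are C(16,4) = 1820 ways to choose the 4.
The complement is exactly 4 sopranos: C(6,4)·C(10,0) = 15.
Probability = 1 − 15/1820 = 1805/1820 = 361/364.

361/364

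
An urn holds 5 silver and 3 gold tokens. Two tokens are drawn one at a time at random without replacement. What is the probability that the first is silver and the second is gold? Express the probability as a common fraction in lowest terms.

Multiply the conditional probabilities at each draw: 5/8 · 3/7 = 15/56.

15/56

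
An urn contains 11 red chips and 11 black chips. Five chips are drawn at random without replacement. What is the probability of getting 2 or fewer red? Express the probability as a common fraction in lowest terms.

Total selections: C(22,5) = 26334.
Favorable selections (2 or fewer red): C(11,0)·C(11,5) + C(11,1)·C(11,4) + C(11,2)·C(11,3) = 462 + 3630 + 9075 = 13167.
Probability = 13167/26334 = 1/2.

1/2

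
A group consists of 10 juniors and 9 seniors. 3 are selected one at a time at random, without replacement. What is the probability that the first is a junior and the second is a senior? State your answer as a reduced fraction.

Multiply the conditional probabilities at each draw: 10/19 · 9/18 = 90/342 = 5/19.

5/19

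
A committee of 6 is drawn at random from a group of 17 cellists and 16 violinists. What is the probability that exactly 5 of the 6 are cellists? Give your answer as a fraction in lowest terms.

Total number of selections: C(33,6) = 1107568.
Selections with exactly 5 cellists: choose 5 of the 17 cellists and 1 of the 16 violinists, C(17,5)·C(16,1) = 6188·16 = 99008.
Probability = 99008/1107568 = 884/9889.

884/9889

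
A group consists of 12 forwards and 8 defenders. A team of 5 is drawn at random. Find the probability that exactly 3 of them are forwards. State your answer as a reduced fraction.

385/969

There are C(20,5) = 15504 ways to choose 5 from 20.
Selections with exactly 3 forwards: choose 3 of the 12 forwards and 2 of the 8 defenders, C(12,3)·C(8,2) = 220·28 = 6160.
Probability = 6160/15504 = 385/969.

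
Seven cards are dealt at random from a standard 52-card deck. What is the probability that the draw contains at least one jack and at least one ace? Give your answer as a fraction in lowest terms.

There are C(52,7) = 133784560 possible draws.
By inclusion-exclusion on the complements, draws missing all jacks or all aces: C(48,7) + C(48,7) − C(44,7) = 73629072 + 73629072 − 38320568 = 108937576.
So draws with at least one of each: 133784560 − 108937576 = 24846984, probability 24846984/133784560 = 3105873/16723070.

3105873/16723070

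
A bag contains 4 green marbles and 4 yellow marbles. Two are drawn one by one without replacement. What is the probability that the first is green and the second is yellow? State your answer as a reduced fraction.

Multiply the conditional probabilities at each draw: 4/8 · 4/7 = 16/56 = 2/7.

2/7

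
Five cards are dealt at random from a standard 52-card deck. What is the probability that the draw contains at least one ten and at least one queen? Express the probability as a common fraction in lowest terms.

6509/64974

There are C(52,5) = 2598960 possible draws.
By inclusion-exclusion on the complements, draws missing all tens or all queens: C(48,5) + C(48,5) − C(44,5) = 1712304 + 1712304 − 1086008 = 2338600.
So draws with at least one of each: 2598960 − 2338600 = 260360, probability 260360/2598960 = 6509/64974.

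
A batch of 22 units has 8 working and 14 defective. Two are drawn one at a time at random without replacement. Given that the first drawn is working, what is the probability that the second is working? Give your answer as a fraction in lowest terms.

After removing one working, 21 remain: 7 working and 14 defective.
So the probability the next is working is 7/21 = 1/3.

1/3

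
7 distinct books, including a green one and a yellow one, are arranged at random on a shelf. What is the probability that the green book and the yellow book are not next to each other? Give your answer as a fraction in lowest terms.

There are 7! = 5040 arrangements.
Arrangements with the green book and the yellow book adjacent: 2·6! = 1440.
So not adjacent: 5040 − 1440 = 3600, probability 3600/5040 = 5/7.

5/7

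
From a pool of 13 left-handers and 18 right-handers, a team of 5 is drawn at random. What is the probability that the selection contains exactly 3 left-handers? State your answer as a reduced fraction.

4862/18879

Total number of selections: C(31,5) = 169911.
Selections with exactly 3 left-handers: choose 3 of the 13 left-handers and 2 of the 18 right-handers, C(13,3)·C(18,2) = 286·153 = 43758.
Probability = 43758/169911 = 4862/18879.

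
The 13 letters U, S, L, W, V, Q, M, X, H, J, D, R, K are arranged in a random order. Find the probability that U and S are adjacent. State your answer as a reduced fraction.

There are 13! = 6227020800 arrangements.
Treat U and S as a block: 12! arrangements of the blocks × 2 orders within the block = 2·479001600 = 958003200.
Probability = 958003200/6227020800 = 2/13.

2/13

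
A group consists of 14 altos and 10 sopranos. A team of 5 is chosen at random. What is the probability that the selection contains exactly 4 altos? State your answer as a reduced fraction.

65/276

The sample space is all 5-subsets of the 24: C(24,5) = 42504.
Selections with exactly 4 altos: choose 4 of the 14 altos and 1 of the 10 sopranos, C(14,4)·C(10,1) = 1001·10 = 10010.
Probability = 10010/42504 = 65/276.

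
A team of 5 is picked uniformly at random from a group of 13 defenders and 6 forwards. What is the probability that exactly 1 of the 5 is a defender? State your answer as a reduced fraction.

65/3876

Total number of selections: C(19,5) = 11628.
Selections with exactly 1 defender: choose 1 of the 13 defenders and 4 of the 6 forwards, C(13,1)·C(6,4) = 13·15 = 195.
Probability = 195/11628 = 65/3876.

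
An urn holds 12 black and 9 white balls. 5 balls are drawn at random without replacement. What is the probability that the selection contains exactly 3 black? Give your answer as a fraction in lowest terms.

880/2261

The sample space is all 5-subsets of the 21: C(21,5) = 20349.
Selections with exactly 3 black: choose 3 of the 12 black and 2 of the 9 white, C(12,3)·C(9,2) = 220·36 = 7920.
Probability = 7920/20349 = 880/2261.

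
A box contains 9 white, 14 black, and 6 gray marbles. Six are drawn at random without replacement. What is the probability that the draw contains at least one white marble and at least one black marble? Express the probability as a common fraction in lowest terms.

5134/5655

There are C(29,6) = 475020 possible draws.
By inclusion-exclusion on the complements, draws missing all white or all black: C(20,6) + C(15,6) − C(6,6) = 38760 + 5005 − 1 = 43764.
So draws with at least one of each: 475020 − 43764 = 431256, probability 431256/475020 = 5134/5655.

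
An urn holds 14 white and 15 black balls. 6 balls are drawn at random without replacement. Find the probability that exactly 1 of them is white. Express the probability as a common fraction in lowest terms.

Total number of selections: C(29,6) = 475020.
Selections with exactly 1 white: choose 1 of the 14 white and 5 of the 15 black, C(14,1)·C(15,5) = 14·3003 = 42042.
Probability = 42042/475020 = 77/870.

77/870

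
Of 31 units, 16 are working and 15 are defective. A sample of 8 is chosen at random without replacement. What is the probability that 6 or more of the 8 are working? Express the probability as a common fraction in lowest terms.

5258/40455

There are C(31,8) = 7888725 ways to choose the 8.
Favorable selections (6 or more working): C(16,6)·C(15,2) + C(16,7)·C(15,1) + C(16,8)·C(15,0) = 840840 + 171600 + 12870 = 1025310.
Probability = 1025310/7888725 = 5258/40455.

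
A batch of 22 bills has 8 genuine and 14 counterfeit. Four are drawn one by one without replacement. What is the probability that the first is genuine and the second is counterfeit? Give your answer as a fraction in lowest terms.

8/33

Multiply the conditional probabilities at each draw: 8/22 · 14/21 = 112/462 = 8/33.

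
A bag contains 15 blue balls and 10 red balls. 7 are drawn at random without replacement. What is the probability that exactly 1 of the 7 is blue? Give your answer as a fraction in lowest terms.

Total number of selections: C(25,7) = 480700.
Selections with exactly 1 blue: choose 1 of the 15 blue and 6 of the 10 red, C(15,1)·C(10,6) = 15·210 = 3150.
Probability = 3150/480700 = 63/9614.

63/9614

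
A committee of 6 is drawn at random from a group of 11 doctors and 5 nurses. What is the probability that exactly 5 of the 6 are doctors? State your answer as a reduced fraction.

There are C(16,6) = 8008 ways to choose 6 from 16.
Selections with exactly 5 doctors: choose 5 of the 11 doctors and 1 of the 5 nurses, C(11,5)·C(5,1) = 462·5 = 2310.
Probability = 2310/8008 = 15/52.

15/52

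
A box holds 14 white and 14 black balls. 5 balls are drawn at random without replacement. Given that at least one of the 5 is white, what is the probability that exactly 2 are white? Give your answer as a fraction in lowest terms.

Work in counts. Selections with at least one white: C(28,5) − C(14,5) = 98280 − 2002 = 96278.
Of those, selections where exactly 2 are white: C(14,2)·C(14,3) = 91·364 = 33124.
Conditional probability = 33124/96278 = 182/529.

182/529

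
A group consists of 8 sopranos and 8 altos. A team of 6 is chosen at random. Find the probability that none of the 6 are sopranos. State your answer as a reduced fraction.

1/286

There are C(16,6) = 8008 possible selections.
Selections with no sopranos (all altos): C(8,6) = 28.
Probability = 28/8008 = 1/286.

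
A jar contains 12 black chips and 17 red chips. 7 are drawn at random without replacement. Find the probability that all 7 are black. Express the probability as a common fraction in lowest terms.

There are C(29,7) = 1560780 possible selections.
Selections with all black: C(12,7) = 792.
Probability = 792/1560780 = 22/43355.

22/43355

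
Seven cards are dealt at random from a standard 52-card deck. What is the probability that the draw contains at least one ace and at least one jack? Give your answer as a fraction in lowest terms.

3105873/16723070

There are C(52,7) = 133784560 possible draws.
By inclusion-exclusion on the complements, draws missing all aces or all jacks: C(48,7) + C(48,7) − C(44,7) = 73629072 + 73629072 − 38320568 = 108937576.
So draws with at least one of each: 133784560 − 108937576 = 24846984, probability 24846984/133784560 = 3105873/16723070.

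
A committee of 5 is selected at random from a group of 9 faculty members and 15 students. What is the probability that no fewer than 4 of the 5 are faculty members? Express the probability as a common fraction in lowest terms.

Total selections: C(24,5) = 42504.
Favorable selections (no fewer than 4 faculty members): C(9,4)·C(15,1) + C(9,5)·C(15,0) = 1890 + 126 = 2016.
Probability = 2016/42504 = 12/253.

12/253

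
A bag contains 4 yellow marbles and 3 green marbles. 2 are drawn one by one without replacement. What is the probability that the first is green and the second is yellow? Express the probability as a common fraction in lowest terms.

2/7

Multiply the conditional probabilities at each draw: 3/7 · 4/6 = 12/42 = 2/7.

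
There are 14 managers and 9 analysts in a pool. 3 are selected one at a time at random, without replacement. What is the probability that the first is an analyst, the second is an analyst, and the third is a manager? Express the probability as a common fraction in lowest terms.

Multiply the conditional probabilities at each draw: 9/23 · 8/22 · 14/21 = 1008/10626 = 24/253.

24/253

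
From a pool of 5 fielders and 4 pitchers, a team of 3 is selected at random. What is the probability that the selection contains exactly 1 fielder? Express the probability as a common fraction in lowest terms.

Total number of selections: C(9,3) = 84.
Selections with exactly 1 fielder: choose 1 of the 5 fielders and 2 of the 4 pitchers, C(5,1)·C(4,2) = 5·6 = 30.
Probability = 30/84 = 5/14.

5/14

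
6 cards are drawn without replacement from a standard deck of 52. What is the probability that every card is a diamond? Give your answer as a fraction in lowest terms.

33/391510

There are C(52,6) = 20358520 possible 6-card hands.
Hands that are all diamonds: C(13,6) = 1716.
Probability = 1716/20358520 = 33/391510.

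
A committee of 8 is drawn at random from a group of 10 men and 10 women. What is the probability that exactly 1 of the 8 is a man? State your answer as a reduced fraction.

Total number of selections: C(20,8) = 125970.
Selections with exactly 1 man: choose 1 of the 10 men and 7 of the 10 women, C(10,1)·C(10,7) = 10·120 = 1200.
Probability = 1200/125970 = 40/4199.

40/4199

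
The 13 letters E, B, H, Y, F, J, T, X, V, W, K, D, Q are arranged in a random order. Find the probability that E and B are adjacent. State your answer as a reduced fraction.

There are 13! = 6227020800 arrangements.
Treat E and B as a block: 12! arrangements of the blocks × 2 orders within the block = 2·479001600 = 958003200.
Probability = 958003200/6227020800 = 2/13.

2/13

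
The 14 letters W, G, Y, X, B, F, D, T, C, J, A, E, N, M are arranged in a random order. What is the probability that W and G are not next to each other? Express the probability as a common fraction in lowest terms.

There are 14! = 87178291200 arrangements.
Arrangements with W and G adjacent: 2·13! = 12454041600.
So not adjacent: 87178291200 − 12454041600 = 74724249600, probability 74724249600/87178291200 = 6/7.

6/7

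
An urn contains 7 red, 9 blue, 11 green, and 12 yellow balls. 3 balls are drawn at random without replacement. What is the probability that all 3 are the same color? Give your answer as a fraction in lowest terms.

504/9139

There are C(39,3) = 9139 ways to draw 3 balls.
All same color: C(7,3) + C(9,3) + C(11,3) + C(12,3) = 35 + 84 + 165 + 220 = 504.
Probability = 504/9139.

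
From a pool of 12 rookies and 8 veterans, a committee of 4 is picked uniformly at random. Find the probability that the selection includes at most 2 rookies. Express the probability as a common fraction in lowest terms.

518/969

There are C(20,4) = 4845 ways to choose the 4.
Count the complement (more than 2 rookies): C(12,3)·C(8,1) + C(12,4)·C(8,0) = 1760 + 495 = 2255.
Probability = 1 − 2255/4845 = 2590/4845 = 518/969.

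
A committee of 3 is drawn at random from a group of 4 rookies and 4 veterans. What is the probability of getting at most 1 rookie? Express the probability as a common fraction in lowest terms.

1/2

Total selections: C(8,3) = 56.
Favorable selections (at most 1 rookie): C(4,0)·C(4,3) + C(4,1)·C(4,2) = 4 + 24 = 28.
Probability = 28/56 = 1/2.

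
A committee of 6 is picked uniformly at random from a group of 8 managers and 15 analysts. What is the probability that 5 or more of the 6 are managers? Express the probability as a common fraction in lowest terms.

124/14421

There are C(23,6) = 100947 ways to choose the 6.
Favorable selections (5 or more managers): C(8,5)·C(15,1) + C(8,6)·C(15,0) = 840 + 28 = 868.
Probability = 868/100947 = 124/14421.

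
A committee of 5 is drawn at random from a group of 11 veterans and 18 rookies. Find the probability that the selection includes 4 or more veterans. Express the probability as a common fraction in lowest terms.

There are C(29,5) = 118755 ways to choose the 5.
Favorable selections (4 or more veterans): C(11,4)·C(18,1) + C(11,5)·C(18,0) = 5940 + 462 = 6402.
Probability = 6402/118755 = 2134/39585.

2134/39585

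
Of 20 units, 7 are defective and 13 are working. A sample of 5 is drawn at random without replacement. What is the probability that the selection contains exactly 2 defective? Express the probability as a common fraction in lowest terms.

1001/2584

The sample space is all 5-subsets of the 20: C(20,5) = 15504.
Selections with exactly 2 defective: choose 2 of the 7 defective and 3 of the 13 working, C(7,2)·C(13,3) = 21·286 = 6006.
Probability = 6006/15504 = 1001/2584.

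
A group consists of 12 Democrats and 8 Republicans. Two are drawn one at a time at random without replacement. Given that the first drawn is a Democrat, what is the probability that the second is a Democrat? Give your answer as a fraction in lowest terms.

11/19

After removing one Democrat, 19 remain: 11 Democrats and 8 Republicans.
So the probability the next is a Democrat is 11/19.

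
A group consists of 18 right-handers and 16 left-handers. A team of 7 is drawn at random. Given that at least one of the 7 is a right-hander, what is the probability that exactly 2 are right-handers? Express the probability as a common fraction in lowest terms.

4641/37279

Work in counts. Selections with at least one right-hander: C(34,7) − C(16,7) = 5379616 − 11440 = 5368176.
Of those, selections where exactly 2 are right-handers: C(18,2)·C(16,5) = 153·4368 = 668304.
Conditional probability = 668304/5368176 = 4641/37279.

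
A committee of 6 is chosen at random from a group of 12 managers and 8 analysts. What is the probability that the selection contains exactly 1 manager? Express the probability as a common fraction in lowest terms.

28/1615

Total number of selections: C(20,6) = 38760.
Selections with exactly 1 manager: choose 1 of the 12 managers and 5 of the 8 analysts, C(12,1)·C(8,5) = 12·56 = 672.
Probability = 672/38760 = 28/1615.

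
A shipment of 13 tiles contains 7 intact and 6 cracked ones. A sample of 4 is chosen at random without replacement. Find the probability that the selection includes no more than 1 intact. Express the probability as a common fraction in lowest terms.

31/143

There are C(13,4) = 715 ways to choose the 4.
Favorable selections (no more than 1 intact): C(7,0)·C(6,4) + C(7,1)·C(6,3) = 15 + 140 = 155.
Probability = 155/715 = 31/143.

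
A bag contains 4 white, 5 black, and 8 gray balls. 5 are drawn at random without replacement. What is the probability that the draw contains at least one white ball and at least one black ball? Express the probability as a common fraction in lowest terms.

There are C(17,5) = 6188 possible draws.
By inclusion-exclusion on the complements, draws missing all white or all black: C(13,5) + C(12,5) − C(8,5) = 1287 + 792 − 56 = 2023.
So draws with at least one of each: 6188 − 2023 = 4165, probability 4165/6188 = 35/52.

35/52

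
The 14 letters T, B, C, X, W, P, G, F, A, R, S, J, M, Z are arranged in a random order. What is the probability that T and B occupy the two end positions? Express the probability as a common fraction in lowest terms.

There are 14! = 87178291200 arrangements.
Place T and B at the ends in 2 ways, arrange the remaining 12 in 12! = 479001600 ways: 2·479001600 = 958003200.
Probability = 958003200/87178291200 = 1/91.

1/91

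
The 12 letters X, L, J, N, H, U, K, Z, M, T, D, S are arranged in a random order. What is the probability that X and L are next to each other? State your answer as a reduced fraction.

There are 12! = 479001600 arrangements.
Treat X and L as a block: 11! arrangements of the blocks × 2 orders within the block = 2·39916800 = 79833600.
Probability = 79833600/479001600 = 1/6.

1/6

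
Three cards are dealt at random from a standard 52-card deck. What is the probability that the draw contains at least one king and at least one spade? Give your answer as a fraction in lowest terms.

33/260

There are C(52,3) = 22100 possible draws.
By inclusion-exclusion on the complements, draws missing all kings or all spades: C(48,3) + C(39,3) − C(36,3) = 17296 + 9139 − 7140 = 19295.
So draws with at least one of each: 22100 − 19295 = 2805, probability 2805/22100 = 33/260.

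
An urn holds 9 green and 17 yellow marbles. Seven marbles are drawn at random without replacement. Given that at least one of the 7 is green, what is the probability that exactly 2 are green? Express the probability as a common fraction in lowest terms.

119/341

Work in counts. Selections with at least one green: C(26,7) − C(17,7) = 657800 − 19448 = 638352.
Of those, selections where exactly 2 are green: C(9,2)·C(17,5) = 36·6188 = 222768.
Conditional probability = 222768/638352 = 119/341.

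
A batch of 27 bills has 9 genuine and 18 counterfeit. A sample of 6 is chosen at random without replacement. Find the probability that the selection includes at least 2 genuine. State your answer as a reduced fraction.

There are C(27,6) = 296010 ways to choose the 6.
Favorable selections (at least 2 genuine): C(9,2)·C(18,4) + C(9,3)·C(18,3) + C(9,4)·C(18,2) + C(9,5)·C(18,1) + C(9,6)·C(18,0) = 110160 + 68544 + 19278 + 2268 + 84 = 200334.
Probability = 200334/296010 = 33389/49335.

33389/49335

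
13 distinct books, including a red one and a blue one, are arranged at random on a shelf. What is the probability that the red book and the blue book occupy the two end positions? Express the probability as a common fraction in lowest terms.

1/78

There are 13! = 6227020800 arrangements.
Place the red book and the blue book at the ends in 2 ways, arrange the remaining 11 in 11! = 39916800 ways: 2·39916800 = 79833600.
Probability = 79833600/6227020800 = 1/78.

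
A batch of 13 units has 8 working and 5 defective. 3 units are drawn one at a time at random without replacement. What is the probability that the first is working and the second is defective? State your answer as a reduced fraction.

Multiply the conditional probabilities at each draw: 8/13 · 5/12 = 40/156 = 10/39.

10/39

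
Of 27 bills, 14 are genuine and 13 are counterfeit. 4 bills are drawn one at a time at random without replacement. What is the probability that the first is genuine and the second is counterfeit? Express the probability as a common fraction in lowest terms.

Multiply the conditional probabilities at each draw: 14/27 · 13/26 = 182/702 = 7/27.

7/27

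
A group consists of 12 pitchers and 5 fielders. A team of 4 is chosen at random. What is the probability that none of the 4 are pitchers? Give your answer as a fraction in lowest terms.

There are C(17,4) = 2380 possible selections.
Selections with no pitchers (all fielders): C(5,4) = 5.
Probability = 5/2380 = 1/476.

1/476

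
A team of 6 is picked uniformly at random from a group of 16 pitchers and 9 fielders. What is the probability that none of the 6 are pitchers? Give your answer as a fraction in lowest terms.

3/6325

There are C(25,6) = 177100 possible selections.
Selections with no pitchers (all fielders): C(9,6) = 84.
Probability = 84/177100 = 3/6325.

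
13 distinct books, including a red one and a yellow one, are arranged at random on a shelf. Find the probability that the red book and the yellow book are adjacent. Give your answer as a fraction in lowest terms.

2/13

There are 13! = 6227020800 arrangements.
Treat the red book and the yellow book as a block: 12! arrangements of the blocks × 2 orders within the block = 2·479001600 = 958003200.
Probability = 958003200/6227020800 = 2/13.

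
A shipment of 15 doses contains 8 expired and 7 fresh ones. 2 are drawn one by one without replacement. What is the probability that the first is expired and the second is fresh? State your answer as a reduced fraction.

Multiply the conditional probabilities at each draw: 8/15 · 7/14 = 56/210 = 4/15.

4/15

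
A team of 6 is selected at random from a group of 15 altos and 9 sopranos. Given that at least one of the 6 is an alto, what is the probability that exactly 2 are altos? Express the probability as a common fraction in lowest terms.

Work in counts. Selections with at least one alto: C(24,6) − C(9,6) = 134596 − 84 = 134512.
Of those, selections where exactly 2 are altos: C(15,2)·C(9,4) = 105·126 = 13230.
Conditional probability = 13230/134512 = 945/9608.

945/9608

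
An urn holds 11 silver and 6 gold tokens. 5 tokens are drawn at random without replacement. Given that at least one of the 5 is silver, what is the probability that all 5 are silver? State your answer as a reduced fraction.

Work in counts. Selections with at least one silver: C(17,5) − C(6,5) = 6188 − 6 = 6182.
Of those, selections where all 5 are silver: C(11,5) = 462.
Conditional probability = 462/6182 = 21/281.

21/281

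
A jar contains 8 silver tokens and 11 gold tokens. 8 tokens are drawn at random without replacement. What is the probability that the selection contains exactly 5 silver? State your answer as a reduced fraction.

Total number of selections: C(19,8) = 75582.
Selections with exactly 5 silver: choose 5 of the 8 silver and 3 of the 11 gold, C(8,5)·C(11,3) = 56·165 = 9240.
Probability = 9240/75582 = 1540/12597.

1540/12597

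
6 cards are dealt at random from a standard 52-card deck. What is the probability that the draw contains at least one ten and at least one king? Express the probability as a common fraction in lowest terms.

718637/5089630

There are C(52,6) = 20358520 possible draws.
By inclusion-exclusion on the complements, draws missing all tens or all kings: C(48,6) + C(48,6) − C(44,6) = 12271512 + 12271512 − 7059052 = 17483972.
So draws with at least one of each: 20358520 − 17483972 = 2874548, probability 2874548/20358520 = 718637/5089630.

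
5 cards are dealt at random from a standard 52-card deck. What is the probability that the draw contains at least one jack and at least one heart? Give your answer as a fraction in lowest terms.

There are C(52,5) = 2598960 possible draws.
By inclusion-exclusion on the complements, draws missing all jacks or all hearts: C(48,5) + C(39,5) − C(36,5) = 1712304 + 575757 − 376992 = 1911069.
So draws with at least one of each: 2598960 − 1911069 = 687891, probability 687891/2598960 = 229297/866320.

229297/866320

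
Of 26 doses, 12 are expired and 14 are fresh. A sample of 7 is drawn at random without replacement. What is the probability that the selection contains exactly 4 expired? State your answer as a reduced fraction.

63/230

Total number of selections: C(26,7) = 657800.
Selections with exactly 4 expired: choose 4 of the 12 expired and 3 of the 14 fresh, C(12,4)·C(14,3) = 495·364 = 180180.
Probability = 180180/657800 = 63/230.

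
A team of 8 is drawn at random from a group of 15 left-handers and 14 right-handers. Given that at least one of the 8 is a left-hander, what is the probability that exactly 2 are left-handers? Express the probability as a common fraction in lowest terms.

Work in counts. Selections with at least one left-hander: C(29,8) − C(14,8) = 4292145 − 3003 = 4289142.
Of those, selections where exactly 2 are left-handers: C(15,2)·C(14,6) = 105·3003 = 315315.
Conditional probability = 315315/4289142 = 735/9998.

735/9998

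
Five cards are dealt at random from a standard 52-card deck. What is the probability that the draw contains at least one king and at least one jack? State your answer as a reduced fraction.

There are C(52,5) = 2598960 possible draws.
By inclusion-exclusion on the complements, draws missing all kings or all jacks: C(48,5) + C(48,5) − C(44,5) = 1712304 + 1712304 − 1086008 = 2338600.
So draws with at least one of each: 2598960 − 2338600 = 260360, probability 260360/2598960 = 6509/64974.

6509/64974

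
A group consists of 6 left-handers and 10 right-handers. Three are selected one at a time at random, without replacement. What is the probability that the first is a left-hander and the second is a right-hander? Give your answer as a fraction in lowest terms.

Multiply the conditional probabilities at each draw: 6/16 · 10/15 = 60/240 = 1/4.

1/4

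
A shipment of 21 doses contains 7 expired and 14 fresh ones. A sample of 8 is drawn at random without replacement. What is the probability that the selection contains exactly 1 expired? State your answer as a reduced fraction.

572/4845

Total number of selections: C(21,8) = 203490.
Selections with exactly 1 expired: choose 1 of the 7 expired and 7 of the 14 fresh, C(7,1)·C(14,7) = 7·3432 = 24024.
Probability = 24024/203490 = 572/4845.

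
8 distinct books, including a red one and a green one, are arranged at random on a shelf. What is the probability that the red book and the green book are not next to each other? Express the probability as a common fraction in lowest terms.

3/4

There are 8! = 40320 arrangements.
Arrangements with the red book and the green book adjacent: 2·7! = 10080.
So not adjacent: 40320 − 10080 = 30240, probability 30240/40320 = 3/4.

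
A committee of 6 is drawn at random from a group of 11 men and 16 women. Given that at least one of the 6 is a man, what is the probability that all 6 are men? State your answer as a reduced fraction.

Work in counts. Selections with at least one man: C(27,6) − C(16,6) = 296010 − 8008 = 288002.
Of those, selections where all 6 are men: C(11,6) = 462.
Conditional probability = 462/288002 = 21/13091.

21/13091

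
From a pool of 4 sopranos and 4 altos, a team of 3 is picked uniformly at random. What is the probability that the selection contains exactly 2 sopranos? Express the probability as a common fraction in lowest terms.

There are C(8,3) = 56 ways to choose 3 from 8.
Selections with exactly 2 sopranos: choose 2 of the 4 sopranos and 1 of the 4 altos, C(4,2)·C(4,1) = 6·4 = 24.
Probability = 24/56 = 3/7.

3/7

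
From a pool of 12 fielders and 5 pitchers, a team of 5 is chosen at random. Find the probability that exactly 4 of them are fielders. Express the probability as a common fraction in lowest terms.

2475/6188

Total number of selections: C(17,5) = 6188.
Selections with exactly 4 fielders: choose 4 of the 12 fielders and 1 of the 5 pitchers, C(12,4)·C(5,1) = 495·5 = 2475.
Probability = 2475/6188.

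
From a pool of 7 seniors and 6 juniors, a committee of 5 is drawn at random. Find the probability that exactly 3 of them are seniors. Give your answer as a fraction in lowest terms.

175/429

The sample space is all 5-subsets of the 13: C(13,5) = 1287.
Selections with exactly 3 seniors: choose 3 of the 7 seniors and 2 of the 6 juniors, C(7,3)·C(6,2) = 35·15 = 525.
Probability = 525/1287 = 175/429.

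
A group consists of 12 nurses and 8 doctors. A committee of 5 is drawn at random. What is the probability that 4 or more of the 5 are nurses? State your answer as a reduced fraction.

There are C(20,5) = 15504 ways to choose the 5.
Favorable selections (4 or more nurses): C(12,4)·C(8,1) + C(12,5)·C(8,0) = 3960 + 792 = 4752.
Probability = 4752/15504 = 99/323.

99/323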